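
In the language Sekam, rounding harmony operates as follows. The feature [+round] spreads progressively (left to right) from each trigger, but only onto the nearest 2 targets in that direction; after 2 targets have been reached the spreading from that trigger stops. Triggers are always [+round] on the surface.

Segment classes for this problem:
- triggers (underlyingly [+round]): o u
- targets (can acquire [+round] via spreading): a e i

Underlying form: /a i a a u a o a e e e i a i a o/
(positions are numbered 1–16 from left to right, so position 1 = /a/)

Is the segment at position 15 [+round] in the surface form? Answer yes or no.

no

From /u/ at 5 rightward: 6 /a/ → [+round]; 7 /o/ is itself a trigger — this domain ends here.
From /o/ at 7 rightward: 8 /a/ → [+round]; 9 /e/ → [+round]; bound reached.
From /o/ at 16 rightward: word edge.
Targets with no active source: positions 1 2 3 4 10 11 12 13 14 15 stay [-round].
[+round] positions on the surface: 5 6 7 8 9 16.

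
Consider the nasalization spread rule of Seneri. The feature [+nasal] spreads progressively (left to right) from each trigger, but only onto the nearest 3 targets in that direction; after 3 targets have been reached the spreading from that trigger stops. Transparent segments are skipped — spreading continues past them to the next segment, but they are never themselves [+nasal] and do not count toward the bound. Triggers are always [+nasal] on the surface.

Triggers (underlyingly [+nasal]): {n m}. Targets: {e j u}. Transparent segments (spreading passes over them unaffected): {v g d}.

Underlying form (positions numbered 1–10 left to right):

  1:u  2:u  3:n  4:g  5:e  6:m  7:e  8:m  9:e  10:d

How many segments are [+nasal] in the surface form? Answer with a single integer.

6

From /n/ at 3 rightward: 4 /g/ transparent; 5 /e/ → [+nasal]; 6 /m/ is itself a trigger — this domain ends here.
From /m/ at 6 rightward: 7 /e/ → [+nasal]; 8 /m/ is itself a trigger — this domain ends here.
From /m/ at 8 rightward: 9 /e/ → [+nasal]; 10 /d/ transparent; word edge.
Targets with no active source: positions 1 2 stay [-nasal].
[+nasal] positions on the surface: 3 5 6 7 8 9.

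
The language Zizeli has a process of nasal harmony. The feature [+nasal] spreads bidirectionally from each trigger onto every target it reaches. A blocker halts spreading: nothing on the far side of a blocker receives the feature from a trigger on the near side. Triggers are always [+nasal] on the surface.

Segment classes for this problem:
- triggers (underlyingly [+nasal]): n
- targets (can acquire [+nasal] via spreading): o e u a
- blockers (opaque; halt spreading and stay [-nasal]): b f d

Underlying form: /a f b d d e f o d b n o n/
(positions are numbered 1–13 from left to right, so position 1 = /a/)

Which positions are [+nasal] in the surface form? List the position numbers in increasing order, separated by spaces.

11 12 13

From /n/ at 11 rightward: 12 /o/ → [+nasal]; 13 /n/ is itself a trigger — this domain ends here.
From /n/ at 11 leftward: 10 /b/ blocks.
From /n/ at 13 rightward: word edge.
From /n/ at 13 leftward: 12 /o/ → [+nasal]; 11 /n/ is itself a trigger — this domain ends here.
Targets with no active source: positions 1 6 8 stay [-nasal].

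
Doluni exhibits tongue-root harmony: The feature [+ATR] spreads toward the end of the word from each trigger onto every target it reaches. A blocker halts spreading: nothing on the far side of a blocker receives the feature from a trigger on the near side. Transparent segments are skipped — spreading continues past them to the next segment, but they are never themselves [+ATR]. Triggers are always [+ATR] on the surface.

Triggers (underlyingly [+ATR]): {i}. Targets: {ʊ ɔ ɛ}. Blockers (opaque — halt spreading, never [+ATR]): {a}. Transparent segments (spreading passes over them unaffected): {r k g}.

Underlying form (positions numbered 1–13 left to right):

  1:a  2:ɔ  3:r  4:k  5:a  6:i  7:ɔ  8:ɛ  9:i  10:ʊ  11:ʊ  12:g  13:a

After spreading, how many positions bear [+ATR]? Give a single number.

6

From /i/ at 6 rightward: 7 /ɔ/ → [+ATR]; 8 /ɛ/ → [+ATR]; 9 /i/ is itself a trigger — this domain ends here.
From /i/ at 9 rightward: 10 /ʊ/ → [+ATR]; 11 /ʊ/ → [+ATR]; 12 /g/ transparent; 13 /a/ blocks.
Target with no active source: position 2 stays [-ATR].
[+ATR] positions on the surface: 6 7 8 9 10 11.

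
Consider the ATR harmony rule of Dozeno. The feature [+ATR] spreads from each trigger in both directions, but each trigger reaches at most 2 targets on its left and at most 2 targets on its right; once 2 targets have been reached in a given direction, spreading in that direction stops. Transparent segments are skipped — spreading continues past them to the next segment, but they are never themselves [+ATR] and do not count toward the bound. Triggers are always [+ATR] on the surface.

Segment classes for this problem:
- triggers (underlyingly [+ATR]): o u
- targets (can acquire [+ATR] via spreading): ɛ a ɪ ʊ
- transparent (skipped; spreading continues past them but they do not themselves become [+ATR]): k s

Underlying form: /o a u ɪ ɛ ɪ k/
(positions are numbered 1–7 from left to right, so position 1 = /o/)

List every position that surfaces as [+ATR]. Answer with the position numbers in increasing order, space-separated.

From /o/ at 1 rightward: 2 /a/ → [+ATR]; 3 /u/ is itself a trigger — this domain ends here.
From /o/ at 1 leftward: word edge.
From /u/ at 3 rightward: 4 /ɪ/ → [+ATR]; 5 /ɛ/ → [+ATR]; bound reached.
From /u/ at 3 leftward: 2 /a/ → [+ATR]; 1 /o/ is itself a trigger — this domain ends here.
Target with no active source: position 6 stays [-ATR].

1 2 3 4 5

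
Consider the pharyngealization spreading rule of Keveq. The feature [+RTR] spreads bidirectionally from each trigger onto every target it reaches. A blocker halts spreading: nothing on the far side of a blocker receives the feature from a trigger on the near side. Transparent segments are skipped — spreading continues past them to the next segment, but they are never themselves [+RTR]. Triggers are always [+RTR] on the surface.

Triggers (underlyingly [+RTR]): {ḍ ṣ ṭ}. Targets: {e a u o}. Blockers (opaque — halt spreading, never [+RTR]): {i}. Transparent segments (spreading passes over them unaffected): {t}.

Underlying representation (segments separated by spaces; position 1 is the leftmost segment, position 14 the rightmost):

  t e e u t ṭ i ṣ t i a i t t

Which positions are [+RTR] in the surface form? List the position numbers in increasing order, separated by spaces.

From /ṭ/ at 6 rightward: 7 /i/ blocks.
From /ṭ/ at 6 leftward: 5 /t/ transparent; 4 /u/ → [+RTR]; 3 /e/ → [+RTR]; 2 /e/ → [+RTR]; 1 /t/ transparent; word edge.
From /ṣ/ at 8 rightward: 9 /t/ transparent; 10 /i/ blocks.
From /ṣ/ at 8 leftward: 7 /i/ blocks.
Target with no active source: position 11 stays [-emphatic].

2 3 4 6 8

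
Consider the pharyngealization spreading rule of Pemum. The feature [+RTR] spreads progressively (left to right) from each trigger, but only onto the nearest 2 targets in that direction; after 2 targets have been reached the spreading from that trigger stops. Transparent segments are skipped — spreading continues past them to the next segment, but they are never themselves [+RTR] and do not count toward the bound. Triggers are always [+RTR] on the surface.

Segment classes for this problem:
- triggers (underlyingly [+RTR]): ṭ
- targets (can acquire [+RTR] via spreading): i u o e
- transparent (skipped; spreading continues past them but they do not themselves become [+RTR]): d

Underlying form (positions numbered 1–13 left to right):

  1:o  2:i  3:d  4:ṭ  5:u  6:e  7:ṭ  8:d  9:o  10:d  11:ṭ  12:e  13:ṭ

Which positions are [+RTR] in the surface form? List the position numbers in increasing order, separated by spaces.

4 5 6 7 9 11 12 13

From /ṭ/ at 4 rightward: 5 /u/ → [+RTR]; 6 /e/ → [+RTR]; bound reached.
From /ṭ/ at 7 rightward: 8 /d/ transparent; 9 /o/ → [+RTR]; 10 /d/ transparent; 11 /ṭ/ is itself a trigger — this domain ends here.
From /ṭ/ at 11 rightward: 12 /e/ → [+RTR]; 13 /ṭ/ is itself a trigger — this domain ends here.
From /ṭ/ at 13 rightward: word edge.
Targets with no active source: positions 1 2 stay [-emphatic].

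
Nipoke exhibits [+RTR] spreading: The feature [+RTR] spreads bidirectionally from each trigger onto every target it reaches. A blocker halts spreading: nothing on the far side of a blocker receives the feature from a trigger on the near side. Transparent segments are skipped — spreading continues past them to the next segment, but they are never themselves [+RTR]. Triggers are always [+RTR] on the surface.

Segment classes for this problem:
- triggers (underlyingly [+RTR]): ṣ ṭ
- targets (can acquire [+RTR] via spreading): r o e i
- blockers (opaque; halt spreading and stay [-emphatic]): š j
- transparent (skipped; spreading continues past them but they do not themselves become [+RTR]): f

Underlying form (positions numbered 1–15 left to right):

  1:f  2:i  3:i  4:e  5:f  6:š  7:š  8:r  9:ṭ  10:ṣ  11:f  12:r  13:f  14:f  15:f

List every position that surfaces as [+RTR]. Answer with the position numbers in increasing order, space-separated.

From /ṭ/ at 9 rightward: 10 /ṣ/ is itself a trigger — this domain ends here.
From /ṭ/ at 9 leftward: 8 /r/ → [+RTR]; 7 /š/ blocks.
From /ṣ/ at 10 rightward: 11 /f/ transparent; 12 /r/ → [+RTR]; 13 /f/ transparent; 14 /f/ transparent; 15 /f/ transparent; word edge.
From /ṣ/ at 10 leftward: 9 /ṭ/ is itself a trigger — this domain ends here.
Targets with no active source: positions 2 3 4 stay [-emphatic].

8 9 10 12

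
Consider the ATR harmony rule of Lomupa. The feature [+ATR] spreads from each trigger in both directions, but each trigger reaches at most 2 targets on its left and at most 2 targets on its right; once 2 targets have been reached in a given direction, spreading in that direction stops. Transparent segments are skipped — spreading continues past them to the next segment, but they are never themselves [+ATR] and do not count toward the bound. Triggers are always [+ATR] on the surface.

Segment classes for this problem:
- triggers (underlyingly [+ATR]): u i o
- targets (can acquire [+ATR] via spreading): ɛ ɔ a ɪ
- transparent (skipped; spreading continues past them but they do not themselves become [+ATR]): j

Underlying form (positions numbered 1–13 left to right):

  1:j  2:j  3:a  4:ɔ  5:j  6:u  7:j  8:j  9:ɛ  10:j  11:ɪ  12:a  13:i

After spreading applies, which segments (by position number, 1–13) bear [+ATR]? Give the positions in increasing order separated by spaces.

3 4 6 9 11 12 13

From /u/ at 6 rightward: 7 /j/ transparent; 8 /j/ transparent; 9 /ɛ/ → [+ATR]; 10 /j/ transparent; 11 /ɪ/ → [+ATR]; bound reached.
From /u/ at 6 leftward: 5 /j/ transparent; 4 /ɔ/ → [+ATR]; 3 /a/ → [+ATR]; bound reached.
From /i/ at 13 rightward: word edge.
From /i/ at 13 leftward: 12 /a/ → [+ATR]; 11 /ɪ/ → [+ATR]; bound reached.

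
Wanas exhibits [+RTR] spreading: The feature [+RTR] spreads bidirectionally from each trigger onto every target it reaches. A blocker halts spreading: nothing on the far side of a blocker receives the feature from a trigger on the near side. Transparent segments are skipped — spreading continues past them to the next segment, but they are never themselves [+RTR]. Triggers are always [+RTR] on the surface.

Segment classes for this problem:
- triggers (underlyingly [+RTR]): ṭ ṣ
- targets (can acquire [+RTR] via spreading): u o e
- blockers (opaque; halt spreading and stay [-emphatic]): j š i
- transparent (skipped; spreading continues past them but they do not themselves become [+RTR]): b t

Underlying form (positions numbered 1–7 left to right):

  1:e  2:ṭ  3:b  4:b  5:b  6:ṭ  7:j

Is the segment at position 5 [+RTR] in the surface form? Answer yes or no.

no

From /ṭ/ at 2 rightward: 3 /b/ transparent; 4 /b/ transparent; 5 /b/ transparent; 6 /ṭ/ is itself a trigger — this domain ends here.
From /ṭ/ at 2 leftward: 1 /e/ → [+RTR]; word edge.
From /ṭ/ at 6 rightward: 7 /j/ blocks.
From /ṭ/ at 6 leftward: 5 /b/ transparent; 4 /b/ transparent; 3 /b/ transparent; 2 /ṭ/ is itself a trigger — this domain ends here.
[+RTR] positions on the surface: 1 2 6.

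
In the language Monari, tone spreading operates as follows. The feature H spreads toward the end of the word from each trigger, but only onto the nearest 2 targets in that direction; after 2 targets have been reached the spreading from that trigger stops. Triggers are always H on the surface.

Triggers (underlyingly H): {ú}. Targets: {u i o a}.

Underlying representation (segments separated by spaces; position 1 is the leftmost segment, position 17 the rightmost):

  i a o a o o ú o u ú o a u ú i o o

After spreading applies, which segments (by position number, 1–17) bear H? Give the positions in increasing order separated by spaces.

7 8 9 10 11 12 14 15 16

From /ú/ at 7 rightward: 8 /o/ → H; 9 /u/ → H; bound reached.
From /ú/ at 10 rightward: 11 /o/ → H; 12 /a/ → H; bound reached.
From /ú/ at 14 rightward: 15 /i/ → H; 16 /o/ → H; bound reached.
Targets with no active source: positions 1 2 3 4 5 6 13 17 stay [-high tone].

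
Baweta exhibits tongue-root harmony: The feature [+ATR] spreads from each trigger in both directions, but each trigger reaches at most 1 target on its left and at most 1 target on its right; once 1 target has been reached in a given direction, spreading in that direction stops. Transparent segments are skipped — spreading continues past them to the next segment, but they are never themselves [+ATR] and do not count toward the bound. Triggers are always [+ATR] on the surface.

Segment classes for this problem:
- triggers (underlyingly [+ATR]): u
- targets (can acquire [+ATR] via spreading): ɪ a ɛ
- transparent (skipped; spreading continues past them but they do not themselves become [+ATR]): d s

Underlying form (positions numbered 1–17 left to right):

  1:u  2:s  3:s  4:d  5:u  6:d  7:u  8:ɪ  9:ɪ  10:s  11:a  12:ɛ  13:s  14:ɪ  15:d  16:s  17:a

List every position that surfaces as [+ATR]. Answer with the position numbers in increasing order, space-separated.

1 5 7 8

From /u/ at 1 rightward: 2 /s/ transparent; 3 /s/ transparent; 4 /d/ transparent; 5 /u/ is itself a trigger — this domain ends here.
From /u/ at 1 leftward: word edge.
From /u/ at 5 rightward: 6 /d/ transparent; 7 /u/ is itself a trigger — this domain ends here.
From /u/ at 5 leftward: 4 /d/ transparent; 3 /s/ transparent; 2 /s/ transparent; 1 /u/ is itself a trigger — this domain ends here.
From /u/ at 7 rightward: 8 /ɪ/ → [+ATR]; bound reached.
From /u/ at 7 leftward: 6 /d/ transparent; 5 /u/ is itself a trigger — this domain ends here.
Targets with no active source: positions 9 11 12 14 17 stay [-ATR].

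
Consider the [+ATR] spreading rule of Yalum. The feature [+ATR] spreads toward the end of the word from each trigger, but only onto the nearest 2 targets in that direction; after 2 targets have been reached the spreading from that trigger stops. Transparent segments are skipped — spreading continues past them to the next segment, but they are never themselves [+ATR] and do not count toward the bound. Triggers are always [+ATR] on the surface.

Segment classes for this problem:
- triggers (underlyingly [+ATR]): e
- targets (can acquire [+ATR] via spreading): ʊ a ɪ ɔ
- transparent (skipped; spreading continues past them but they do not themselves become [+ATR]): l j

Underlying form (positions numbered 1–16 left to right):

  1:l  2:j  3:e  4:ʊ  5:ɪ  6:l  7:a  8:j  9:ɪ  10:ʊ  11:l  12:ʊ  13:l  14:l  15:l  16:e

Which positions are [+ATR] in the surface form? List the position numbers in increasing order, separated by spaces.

3 4 5 16

From /e/ at 3 rightward: 4 /ʊ/ → [+ATR]; 5 /ɪ/ → [+ATR]; bound reached.
From /e/ at 16 rightward: word edge.
Targets with no active source: positions 7 9 10 12 stay [-ATR].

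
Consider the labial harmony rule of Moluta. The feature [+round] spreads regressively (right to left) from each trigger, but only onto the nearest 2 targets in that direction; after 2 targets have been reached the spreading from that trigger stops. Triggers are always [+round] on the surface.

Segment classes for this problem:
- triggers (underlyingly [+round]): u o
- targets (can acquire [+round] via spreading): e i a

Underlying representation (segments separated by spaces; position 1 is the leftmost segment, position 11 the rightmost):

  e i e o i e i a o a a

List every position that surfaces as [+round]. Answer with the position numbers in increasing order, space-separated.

From /o/ at 4 leftward: 3 /e/ → [+round]; 2 /i/ → [+round]; bound reached.
From /o/ at 9 leftward: 8 /a/ → [+round]; 7 /i/ → [+round]; bound reached.
Targets with no active source: positions 1 5 6 10 11 stay [-round].

2 3 4 7 8 9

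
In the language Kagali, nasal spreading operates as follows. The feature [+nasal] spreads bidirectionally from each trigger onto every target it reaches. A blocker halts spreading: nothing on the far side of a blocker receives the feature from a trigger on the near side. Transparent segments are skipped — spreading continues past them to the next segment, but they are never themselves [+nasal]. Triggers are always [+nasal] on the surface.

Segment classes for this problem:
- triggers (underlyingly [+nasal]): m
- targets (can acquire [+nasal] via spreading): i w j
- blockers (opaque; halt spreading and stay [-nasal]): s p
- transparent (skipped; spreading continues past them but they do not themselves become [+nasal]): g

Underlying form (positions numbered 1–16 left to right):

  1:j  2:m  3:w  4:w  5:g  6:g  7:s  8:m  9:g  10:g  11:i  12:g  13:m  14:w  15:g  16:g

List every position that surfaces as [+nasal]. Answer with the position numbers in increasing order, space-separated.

From /m/ at 2 rightward: 3 /w/ → [+nasal]; 4 /w/ → [+nasal]; 5 /g/ transparent; 6 /g/ transparent; 7 /s/ blocks.
From /m/ at 2 leftward: 1 /j/ → [+nasal]; word edge.
From /m/ at 8 rightward: 9 /g/ transparent; 10 /g/ transparent; 11 /i/ → [+nasal]; 12 /g/ transparent; 13 /m/ is itself a trigger — this domain ends here.
From /m/ at 8 leftward: 7 /s/ blocks.
From /m/ at 13 rightward: 14 /w/ → [+nasal]; 15 /g/ transparent; 16 /g/ transparent; word edge.
From /m/ at 13 leftward: 12 /g/ transparent; 11 /i/ → [+nasal]; 10 /g/ transparent; 9 /g/ transparent; 8 /m/ is itself a trigger — this domain ends here.

1 2 3 4 8 11 13 14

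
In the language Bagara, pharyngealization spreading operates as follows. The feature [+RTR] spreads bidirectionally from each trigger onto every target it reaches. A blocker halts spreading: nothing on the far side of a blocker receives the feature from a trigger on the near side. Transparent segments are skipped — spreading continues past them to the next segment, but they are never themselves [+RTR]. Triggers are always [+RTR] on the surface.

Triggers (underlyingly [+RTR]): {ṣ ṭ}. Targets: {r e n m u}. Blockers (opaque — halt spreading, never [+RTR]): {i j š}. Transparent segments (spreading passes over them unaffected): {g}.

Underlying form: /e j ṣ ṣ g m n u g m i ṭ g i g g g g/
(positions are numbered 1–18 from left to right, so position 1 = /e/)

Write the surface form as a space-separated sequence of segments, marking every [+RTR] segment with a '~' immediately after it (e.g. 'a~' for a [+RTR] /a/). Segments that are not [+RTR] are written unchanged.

From /ṣ/ at 3 rightward: 4 /ṣ/ is itself a trigger — this domain ends here.
From /ṣ/ at 3 leftward: 2 /j/ blocks.
From /ṣ/ at 4 rightward: 5 /g/ transparent; 6 /m/ → [+RTR]; 7 /n/ → [+RTR]; 8 /u/ → [+RTR]; 9 /g/ transparent; 10 /m/ → [+RTR]; 11 /i/ blocks.
From /ṣ/ at 4 leftward: 3 /ṣ/ is itself a trigger — this domain ends here.
From /ṭ/ at 12 rightward: 13 /g/ transparent; 14 /i/ blocks.
From /ṭ/ at 12 leftward: 11 /i/ blocks.
Target with no active source: position 1 stays [-emphatic].
[+RTR] positions on the surface: 3 4 6 7 8 10 12.

e j ṣ~ ṣ~ g m~ n~ u~ g m~ i ṭ~ g i g g g g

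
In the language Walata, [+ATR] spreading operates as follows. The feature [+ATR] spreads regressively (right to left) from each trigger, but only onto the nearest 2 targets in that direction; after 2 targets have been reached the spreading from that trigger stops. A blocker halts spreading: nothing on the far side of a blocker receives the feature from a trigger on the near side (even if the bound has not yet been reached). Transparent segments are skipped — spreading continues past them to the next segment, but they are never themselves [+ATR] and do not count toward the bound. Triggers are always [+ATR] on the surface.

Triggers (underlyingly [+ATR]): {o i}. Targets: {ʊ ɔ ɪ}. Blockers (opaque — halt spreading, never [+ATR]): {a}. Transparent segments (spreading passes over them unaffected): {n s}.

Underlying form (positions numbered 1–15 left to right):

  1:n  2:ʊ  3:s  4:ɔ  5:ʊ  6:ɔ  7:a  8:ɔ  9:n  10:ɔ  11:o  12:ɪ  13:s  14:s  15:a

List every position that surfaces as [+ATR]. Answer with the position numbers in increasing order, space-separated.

From /o/ at 11 leftward: 10 /ɔ/ → [+ATR]; 9 /n/ transparent; 8 /ɔ/ → [+ATR]; bound reached.
Targets with no active source: positions 2 4 5 6 12 stay [-ATR].

8 10 11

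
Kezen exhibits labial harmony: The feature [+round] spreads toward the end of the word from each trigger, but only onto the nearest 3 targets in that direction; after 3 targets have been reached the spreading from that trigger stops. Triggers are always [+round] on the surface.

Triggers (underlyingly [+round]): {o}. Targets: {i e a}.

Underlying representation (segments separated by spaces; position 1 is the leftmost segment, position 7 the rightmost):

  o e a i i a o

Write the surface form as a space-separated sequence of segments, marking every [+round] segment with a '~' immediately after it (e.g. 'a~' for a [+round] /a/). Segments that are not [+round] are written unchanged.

o~ e~ a~ i~ i a o~

From /o/ at 1 rightward: 2 /e/ → [+round]; 3 /a/ → [+round]; 4 /i/ → [+round]; bound reached.
From /o/ at 7 rightward: word edge.
Targets with no active source: positions 5 6 stay [-round].
[+round] positions on the surface: 1 2 3 4 7.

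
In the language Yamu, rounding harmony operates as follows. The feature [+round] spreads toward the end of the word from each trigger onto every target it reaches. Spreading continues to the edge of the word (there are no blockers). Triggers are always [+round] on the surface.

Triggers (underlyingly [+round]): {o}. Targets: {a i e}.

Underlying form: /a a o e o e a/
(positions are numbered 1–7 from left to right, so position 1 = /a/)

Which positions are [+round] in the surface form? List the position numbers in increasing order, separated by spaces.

From /o/ at 3 rightward: 4 /e/ → [+round]; 5 /o/ is itself a trigger — this domain ends here.
From /o/ at 5 rightward: 6 /e/ → [+round]; 7 /a/ → [+round]; word edge.
Targets with no active source: positions 1 2 stay [-round].

3 4 5 6 7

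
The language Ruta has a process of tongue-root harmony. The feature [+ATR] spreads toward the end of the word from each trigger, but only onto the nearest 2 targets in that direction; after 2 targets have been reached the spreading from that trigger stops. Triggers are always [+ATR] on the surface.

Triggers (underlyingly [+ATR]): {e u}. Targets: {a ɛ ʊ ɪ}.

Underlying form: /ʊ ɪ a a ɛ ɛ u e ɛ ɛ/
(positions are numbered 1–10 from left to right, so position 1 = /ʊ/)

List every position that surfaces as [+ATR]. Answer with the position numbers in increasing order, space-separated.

7 8 9 10

From /u/ at 7 rightward: 8 /e/ is itself a trigger — this domain ends here.
From /e/ at 8 rightward: 9 /ɛ/ → [+ATR]; 10 /ɛ/ → [+ATR]; bound reached.
Targets with no active source: positions 1 2 3 4 5 6 stay [-ATR].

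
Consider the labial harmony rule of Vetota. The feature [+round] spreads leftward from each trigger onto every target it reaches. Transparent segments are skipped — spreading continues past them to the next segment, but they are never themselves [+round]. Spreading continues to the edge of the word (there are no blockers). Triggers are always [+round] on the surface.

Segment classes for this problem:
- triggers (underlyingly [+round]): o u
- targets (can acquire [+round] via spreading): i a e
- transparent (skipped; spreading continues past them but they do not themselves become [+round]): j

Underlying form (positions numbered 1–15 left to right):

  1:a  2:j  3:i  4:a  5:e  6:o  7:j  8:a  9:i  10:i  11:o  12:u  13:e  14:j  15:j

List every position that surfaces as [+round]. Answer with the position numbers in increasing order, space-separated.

1 3 4 5 6 8 9 10 11 12

From /o/ at 6 leftward: 5 /e/ → [+round]; 4 /a/ → [+round]; 3 /i/ → [+round]; 2 /j/ transparent; 1 /a/ → [+round]; word edge.
From /o/ at 11 leftward: 10 /i/ → [+round]; 9 /i/ → [+round]; 8 /a/ → [+round]; 7 /j/ transparent; 6 /o/ is itself a trigger — this domain ends here.
From /u/ at 12 leftward: 11 /o/ is itself a trigger — this domain ends here.
Target with no active source: position 13 stays [-round].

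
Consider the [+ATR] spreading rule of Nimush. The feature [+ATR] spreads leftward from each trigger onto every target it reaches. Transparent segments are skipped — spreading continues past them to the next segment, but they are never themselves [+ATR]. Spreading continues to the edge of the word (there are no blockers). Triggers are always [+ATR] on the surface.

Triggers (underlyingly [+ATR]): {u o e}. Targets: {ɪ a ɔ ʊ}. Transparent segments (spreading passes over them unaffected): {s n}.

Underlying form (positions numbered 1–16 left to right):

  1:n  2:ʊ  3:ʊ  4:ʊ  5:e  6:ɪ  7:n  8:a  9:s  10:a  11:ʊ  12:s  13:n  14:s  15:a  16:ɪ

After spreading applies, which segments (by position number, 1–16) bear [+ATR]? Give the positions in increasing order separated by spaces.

2 3 4 5

From /e/ at 5 leftward: 4 /ʊ/ → [+ATR]; 3 /ʊ/ → [+ATR]; 2 /ʊ/ → [+ATR]; 1 /n/ transparent; word edge.
Targets with no active source: positions 6 8 10 11 15 16 stay [-ATR].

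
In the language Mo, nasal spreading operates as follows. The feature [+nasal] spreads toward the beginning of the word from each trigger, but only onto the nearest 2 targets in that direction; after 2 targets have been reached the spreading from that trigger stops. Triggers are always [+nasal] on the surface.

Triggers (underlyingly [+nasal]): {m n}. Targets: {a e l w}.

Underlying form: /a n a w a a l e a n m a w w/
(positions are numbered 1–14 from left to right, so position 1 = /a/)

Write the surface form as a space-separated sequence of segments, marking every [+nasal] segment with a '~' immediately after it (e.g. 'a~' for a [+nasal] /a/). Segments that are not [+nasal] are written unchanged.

From /n/ at 2 leftward: 1 /a/ → [+nasal]; word edge.
From /n/ at 10 leftward: 9 /a/ → [+nasal]; 8 /e/ → [+nasal]; bound reached.
From /m/ at 11 leftward: 10 /n/ is itself a trigger — this domain ends here.
Targets with no active source: positions 3 4 5 6 7 12 13 14 stay [-nasal].
[+nasal] positions on the surface: 1 2 8 9 10 11.

a~ n~ a w a a l e~ a~ n~ m~ a w w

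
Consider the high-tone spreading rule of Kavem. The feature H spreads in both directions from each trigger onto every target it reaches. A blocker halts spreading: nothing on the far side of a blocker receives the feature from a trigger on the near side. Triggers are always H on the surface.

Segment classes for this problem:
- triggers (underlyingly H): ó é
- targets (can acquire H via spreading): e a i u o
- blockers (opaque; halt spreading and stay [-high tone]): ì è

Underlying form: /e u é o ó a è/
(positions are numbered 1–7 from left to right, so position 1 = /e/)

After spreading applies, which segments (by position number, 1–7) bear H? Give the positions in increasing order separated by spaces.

From /é/ at 3 rightward: 4 /o/ → H; 5 /ó/ is itself a trigger — this domain ends here.
From /é/ at 3 leftward: 2 /u/ → H; 1 /e/ → H; word edge.
From /ó/ at 5 rightward: 6 /a/ → H; 7 /è/ blocks.
From /ó/ at 5 leftward: 4 /o/ → H; 3 /é/ is itself a trigger — this domain ends here.

1 2 3 4 5 6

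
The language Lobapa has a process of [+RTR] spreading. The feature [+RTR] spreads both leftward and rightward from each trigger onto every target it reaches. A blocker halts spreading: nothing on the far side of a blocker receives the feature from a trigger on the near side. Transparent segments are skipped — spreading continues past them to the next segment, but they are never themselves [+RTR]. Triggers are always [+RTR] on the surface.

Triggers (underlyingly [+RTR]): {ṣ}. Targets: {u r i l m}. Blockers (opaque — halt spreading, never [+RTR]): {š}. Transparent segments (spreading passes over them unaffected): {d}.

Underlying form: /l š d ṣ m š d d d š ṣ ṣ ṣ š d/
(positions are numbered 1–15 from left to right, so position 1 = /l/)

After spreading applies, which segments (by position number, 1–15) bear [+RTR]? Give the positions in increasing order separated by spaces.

4 5 11 12 13

From /ṣ/ at 4 rightward: 5 /m/ → [+RTR]; 6 /š/ blocks.
From /ṣ/ at 4 leftward: 3 /d/ transparent; 2 /š/ blocks.
From /ṣ/ at 11 rightward: 12 /ṣ/ is itself a trigger — this domain ends here.
From /ṣ/ at 11 leftward: 10 /š/ blocks.
From /ṣ/ at 12 rightward: 13 /ṣ/ is itself a trigger — this domain ends here.
From /ṣ/ at 12 leftward: 11 /ṣ/ is itself a trigger — this domain ends here.
From /ṣ/ at 13 rightward: 14 /š/ blocks.
From /ṣ/ at 13 leftward: 12 /ṣ/ is itself a trigger — this domain ends here.
Target with no active source: position 1 stays [-emphatic].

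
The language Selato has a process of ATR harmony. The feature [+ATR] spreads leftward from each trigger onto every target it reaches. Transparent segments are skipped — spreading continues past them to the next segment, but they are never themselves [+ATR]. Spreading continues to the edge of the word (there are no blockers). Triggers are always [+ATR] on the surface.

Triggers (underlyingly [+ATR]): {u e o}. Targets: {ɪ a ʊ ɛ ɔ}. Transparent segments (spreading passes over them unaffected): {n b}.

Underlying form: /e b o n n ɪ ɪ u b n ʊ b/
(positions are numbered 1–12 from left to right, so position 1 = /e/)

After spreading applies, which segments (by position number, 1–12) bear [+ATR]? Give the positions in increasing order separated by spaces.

1 3 6 7 8

From /e/ at 1 leftward: word edge.
From /o/ at 3 leftward: 2 /b/ transparent; 1 /e/ is itself a trigger — this domain ends here.
From /u/ at 8 leftward: 7 /ɪ/ → [+ATR]; 6 /ɪ/ → [+ATR]; 5 /n/ transparent; 4 /n/ transparent; 3 /o/ is itself a trigger — this domain ends here.
Target with no active source: position 11 stays [-ATR].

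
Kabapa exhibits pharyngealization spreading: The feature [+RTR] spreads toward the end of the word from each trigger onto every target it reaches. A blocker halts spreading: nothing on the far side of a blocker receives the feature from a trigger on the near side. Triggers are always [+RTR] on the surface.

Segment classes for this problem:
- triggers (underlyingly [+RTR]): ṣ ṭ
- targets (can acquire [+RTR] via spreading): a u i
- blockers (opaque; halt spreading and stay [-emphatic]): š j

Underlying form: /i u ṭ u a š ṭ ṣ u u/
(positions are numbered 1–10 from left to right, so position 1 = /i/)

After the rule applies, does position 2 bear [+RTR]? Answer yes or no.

no

From /ṭ/ at 3 rightward: 4 /u/ → [+RTR]; 5 /a/ → [+RTR]; 6 /š/ blocks.
From /ṭ/ at 7 rightward: 8 /ṣ/ is itself a trigger — this domain ends here.
From /ṣ/ at 8 rightward: 9 /u/ → [+RTR]; 10 /u/ → [+RTR]; word edge.
Targets with no active source: positions 1 2 stay [-emphatic].
[+RTR] positions on the surface: 3 4 5 7 8 9 10.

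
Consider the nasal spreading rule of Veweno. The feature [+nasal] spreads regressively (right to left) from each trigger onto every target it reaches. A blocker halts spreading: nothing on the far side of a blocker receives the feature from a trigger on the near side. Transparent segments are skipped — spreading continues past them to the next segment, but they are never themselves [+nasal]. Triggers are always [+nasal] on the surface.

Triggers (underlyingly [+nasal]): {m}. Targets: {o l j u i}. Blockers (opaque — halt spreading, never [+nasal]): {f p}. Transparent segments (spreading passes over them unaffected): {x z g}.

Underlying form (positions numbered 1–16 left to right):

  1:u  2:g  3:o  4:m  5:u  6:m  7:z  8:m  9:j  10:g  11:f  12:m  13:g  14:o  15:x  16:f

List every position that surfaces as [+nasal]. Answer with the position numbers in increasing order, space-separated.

From /m/ at 4 leftward: 3 /o/ → [+nasal]; 2 /g/ transparent; 1 /u/ → [+nasal]; word edge.
From /m/ at 6 leftward: 5 /u/ → [+nasal]; 4 /m/ is itself a trigger — this domain ends here.
From /m/ at 8 leftward: 7 /z/ transparent; 6 /m/ is itself a trigger — this domain ends here.
From /m/ at 12 leftward: 11 /f/ blocks.
Targets with no active source: positions 9 14 stay [-nasal].

1 3 4 5 6 8 12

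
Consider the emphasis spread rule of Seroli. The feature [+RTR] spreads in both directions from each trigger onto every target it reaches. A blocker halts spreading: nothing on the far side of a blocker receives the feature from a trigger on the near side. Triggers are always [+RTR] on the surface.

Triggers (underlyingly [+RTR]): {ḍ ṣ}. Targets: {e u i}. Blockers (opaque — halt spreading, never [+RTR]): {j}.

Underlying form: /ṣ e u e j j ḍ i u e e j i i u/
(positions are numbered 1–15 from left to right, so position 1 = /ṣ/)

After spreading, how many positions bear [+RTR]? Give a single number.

9

From /ṣ/ at 1 rightward: 2 /e/ → [+RTR]; 3 /u/ → [+RTR]; 4 /e/ → [+RTR]; 5 /j/ blocks.
From /ṣ/ at 1 leftward: word edge.
From /ḍ/ at 7 rightward: 8 /i/ → [+RTR]; 9 /u/ → [+RTR]; 10 /e/ → [+RTR]; 11 /e/ → [+RTR]; 12 /j/ blocks.
From /ḍ/ at 7 leftward: 6 /j/ blocks.
Targets with no active source: positions 13 14 15 stay [-emphatic].
[+RTR] positions on the surface: 1 2 3 4 7 8 9 10 11.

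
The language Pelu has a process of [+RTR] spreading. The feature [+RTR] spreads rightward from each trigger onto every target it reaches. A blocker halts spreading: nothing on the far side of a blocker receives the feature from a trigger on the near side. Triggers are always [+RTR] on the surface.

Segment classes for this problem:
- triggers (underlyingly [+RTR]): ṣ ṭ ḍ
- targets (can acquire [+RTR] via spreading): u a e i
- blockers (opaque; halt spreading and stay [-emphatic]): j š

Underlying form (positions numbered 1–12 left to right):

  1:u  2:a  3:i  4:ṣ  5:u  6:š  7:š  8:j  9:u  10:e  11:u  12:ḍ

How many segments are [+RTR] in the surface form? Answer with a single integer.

From /ṣ/ at 4 rightward: 5 /u/ → [+RTR]; 6 /š/ blocks.
From /ḍ/ at 12 rightward: word edge.
Targets with no active source: positions 1 2 3 9 10 11 stay [-emphatic].
[+RTR] positions on the surface: 4 5 12.

3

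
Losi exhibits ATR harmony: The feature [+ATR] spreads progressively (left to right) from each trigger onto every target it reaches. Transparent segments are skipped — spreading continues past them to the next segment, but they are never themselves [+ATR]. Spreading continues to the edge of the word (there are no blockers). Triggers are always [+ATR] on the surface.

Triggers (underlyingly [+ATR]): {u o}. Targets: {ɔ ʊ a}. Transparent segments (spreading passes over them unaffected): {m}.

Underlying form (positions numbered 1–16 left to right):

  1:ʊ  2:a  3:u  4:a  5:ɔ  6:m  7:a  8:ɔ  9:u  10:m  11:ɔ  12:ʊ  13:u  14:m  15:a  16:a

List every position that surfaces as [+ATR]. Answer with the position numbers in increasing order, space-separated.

3 4 5 7 8 9 11 12 13 15 16

From /u/ at 3 rightward: 4 /a/ → [+ATR]; 5 /ɔ/ → [+ATR]; 6 /m/ transparent; 7 /a/ → [+ATR]; 8 /ɔ/ → [+ATR]; 9 /u/ is itself a trigger — this domain ends here.
From /u/ at 9 rightward: 10 /m/ transparent; 11 /ɔ/ → [+ATR]; 12 /ʊ/ → [+ATR]; 13 /u/ is itself a trigger — this domain ends here.
From /u/ at 13 rightward: 14 /m/ transparent; 15 /a/ → [+ATR]; 16 /a/ → [+ATR]; word edge.
Targets with no active source: positions 1 2 stay [-ATR].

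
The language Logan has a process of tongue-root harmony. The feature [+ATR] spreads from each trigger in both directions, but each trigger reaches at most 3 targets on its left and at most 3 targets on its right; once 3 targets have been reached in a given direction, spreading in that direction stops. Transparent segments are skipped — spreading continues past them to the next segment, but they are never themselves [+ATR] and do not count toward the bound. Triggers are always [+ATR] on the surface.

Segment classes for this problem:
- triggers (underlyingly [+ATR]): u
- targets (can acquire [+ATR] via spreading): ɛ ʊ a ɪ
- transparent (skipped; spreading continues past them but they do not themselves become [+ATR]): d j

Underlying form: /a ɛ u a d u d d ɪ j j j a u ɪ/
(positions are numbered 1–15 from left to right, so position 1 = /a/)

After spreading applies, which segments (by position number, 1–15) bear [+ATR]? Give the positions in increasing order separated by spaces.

1 2 3 4 6 9 13 14 15

From /u/ at 3 rightward: 4 /a/ → [+ATR]; 5 /d/ transparent; 6 /u/ is itself a trigger — this domain ends here.
From /u/ at 3 leftward: 2 /ɛ/ → [+ATR]; 1 /a/ → [+ATR]; word edge.
From /u/ at 6 rightward: 7 /d/ transparent; 8 /d/ transparent; 9 /ɪ/ → [+ATR]; 10 /j/ transparent; 11 /j/ transparent; 12 /j/ transparent; 13 /a/ → [+ATR]; 14 /u/ is itself a trigger — this domain ends here.
From /u/ at 6 leftward: 5 /d/ transparent; 4 /a/ → [+ATR]; 3 /u/ is itself a trigger — this domain ends here.
From /u/ at 14 rightward: 15 /ɪ/ → [+ATR]; word edge.
From /u/ at 14 leftward: 13 /a/ → [+ATR]; 12 /j/ transparent; 11 /j/ transparent; 10 /j/ transparent; 9 /ɪ/ → [+ATR]; 8 /d/ transparent; 7 /d/ transparent; 6 /u/ is itself a trigger — this domain ends here.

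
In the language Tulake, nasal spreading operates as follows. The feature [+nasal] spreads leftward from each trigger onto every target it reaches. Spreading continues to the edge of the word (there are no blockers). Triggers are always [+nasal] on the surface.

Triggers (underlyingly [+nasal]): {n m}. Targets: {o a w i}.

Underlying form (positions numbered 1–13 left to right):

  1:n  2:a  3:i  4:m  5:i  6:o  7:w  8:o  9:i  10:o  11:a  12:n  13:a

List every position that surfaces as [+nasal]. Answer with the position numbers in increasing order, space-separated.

From /n/ at 1 leftward: word edge.
From /m/ at 4 leftward: 3 /i/ → [+nasal]; 2 /a/ → [+nasal]; 1 /n/ is itself a trigger — this domain ends here.
From /n/ at 12 leftward: 11 /a/ → [+nasal]; 10 /o/ → [+nasal]; 9 /i/ → [+nasal]; 8 /o/ → [+nasal]; 7 /w/ → [+nasal]; 6 /o/ → [+nasal]; 5 /i/ → [+nasal]; 4 /m/ is itself a trigger — this domain ends here.
Target with no active source: position 13 stays [-nasal].

1 2 3 4 5 6 7 8 9 10 11 12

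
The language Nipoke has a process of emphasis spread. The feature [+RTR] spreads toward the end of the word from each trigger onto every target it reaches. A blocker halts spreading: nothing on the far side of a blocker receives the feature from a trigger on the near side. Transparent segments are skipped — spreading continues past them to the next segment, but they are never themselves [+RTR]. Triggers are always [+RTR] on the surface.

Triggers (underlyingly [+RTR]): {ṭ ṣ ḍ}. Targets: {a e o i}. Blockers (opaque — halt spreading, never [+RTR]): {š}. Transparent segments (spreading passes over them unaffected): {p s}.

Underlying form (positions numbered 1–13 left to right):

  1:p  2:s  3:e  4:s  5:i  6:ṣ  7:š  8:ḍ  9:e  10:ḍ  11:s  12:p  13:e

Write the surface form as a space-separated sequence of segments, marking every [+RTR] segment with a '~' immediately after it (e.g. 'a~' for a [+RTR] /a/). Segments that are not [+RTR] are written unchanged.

p s e s i ṣ~ š ḍ~ e~ ḍ~ s p e~

From /ṣ/ at 6 rightward: 7 /š/ blocks.
From /ḍ/ at 8 rightward: 9 /e/ → [+RTR]; 10 /ḍ/ is itself a trigger — this domain ends here.
From /ḍ/ at 10 rightward: 11 /s/ transparent; 12 /p/ transparent; 13 /e/ → [+RTR]; word edge.
Targets with no active source: positions 3 5 stay [-emphatic].
[+RTR] positions on the surface: 6 8 9 10 13.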